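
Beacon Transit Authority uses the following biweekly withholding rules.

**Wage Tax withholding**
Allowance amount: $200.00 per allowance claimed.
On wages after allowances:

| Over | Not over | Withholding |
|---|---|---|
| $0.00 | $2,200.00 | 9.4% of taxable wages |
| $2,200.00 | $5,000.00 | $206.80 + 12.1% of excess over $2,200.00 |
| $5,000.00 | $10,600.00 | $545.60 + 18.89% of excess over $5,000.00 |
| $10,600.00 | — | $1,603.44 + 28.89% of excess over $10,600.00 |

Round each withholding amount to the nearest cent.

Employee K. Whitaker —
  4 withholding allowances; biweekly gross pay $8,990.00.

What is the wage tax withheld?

$1,148.19

Wage Tax: taxable = $8,990.00 − 4×$200.00 = $8,190.00
  $545.60 + 18.89% × ($8,190.00 − $5,000.00) = $545.60 + 18.89% × $3,190.00 = $1,148.19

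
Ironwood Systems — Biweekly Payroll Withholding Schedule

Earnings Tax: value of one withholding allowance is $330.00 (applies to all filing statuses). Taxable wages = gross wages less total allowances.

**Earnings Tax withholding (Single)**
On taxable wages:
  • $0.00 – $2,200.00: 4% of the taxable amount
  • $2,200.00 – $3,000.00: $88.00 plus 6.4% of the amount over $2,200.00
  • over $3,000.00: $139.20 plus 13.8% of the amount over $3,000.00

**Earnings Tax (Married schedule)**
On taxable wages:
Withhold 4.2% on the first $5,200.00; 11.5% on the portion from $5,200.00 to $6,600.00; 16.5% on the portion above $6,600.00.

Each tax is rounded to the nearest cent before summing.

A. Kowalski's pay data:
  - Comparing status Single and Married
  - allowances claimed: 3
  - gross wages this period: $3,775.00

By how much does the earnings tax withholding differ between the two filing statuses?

Earnings Tax (Single): taxable = $3,775.00 − 3×$330.00 = $2,785.00
  $88.00 + 6.4% × ($2,785.00 − $2,200.00) = $88.00 + 6.4% × $585.00 = $125.44
Earnings Tax (Married): taxable = $3,775.00 − 3×$330.00 = $2,785.00
  4.2% × $2,785.00 = $116.97
Difference: |$125.44 − $116.97| = $8.47 (higher under Single)

$8.47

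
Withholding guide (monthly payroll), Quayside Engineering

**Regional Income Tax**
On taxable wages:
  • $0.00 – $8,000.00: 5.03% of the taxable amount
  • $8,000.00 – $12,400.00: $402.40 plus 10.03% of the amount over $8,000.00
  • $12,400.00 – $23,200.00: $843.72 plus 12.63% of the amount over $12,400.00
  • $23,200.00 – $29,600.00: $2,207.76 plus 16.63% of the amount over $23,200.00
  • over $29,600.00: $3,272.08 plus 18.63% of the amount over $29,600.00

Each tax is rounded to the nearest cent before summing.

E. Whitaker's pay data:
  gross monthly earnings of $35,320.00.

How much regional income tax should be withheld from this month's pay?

$4,337.72

Regional Income Tax: taxable = $35,320.00
  $3,272.08 + 18.63% × ($35,320.00 − $29,600.00) = $3,272.08 + 18.63% × $5,720.00 = $4,337.72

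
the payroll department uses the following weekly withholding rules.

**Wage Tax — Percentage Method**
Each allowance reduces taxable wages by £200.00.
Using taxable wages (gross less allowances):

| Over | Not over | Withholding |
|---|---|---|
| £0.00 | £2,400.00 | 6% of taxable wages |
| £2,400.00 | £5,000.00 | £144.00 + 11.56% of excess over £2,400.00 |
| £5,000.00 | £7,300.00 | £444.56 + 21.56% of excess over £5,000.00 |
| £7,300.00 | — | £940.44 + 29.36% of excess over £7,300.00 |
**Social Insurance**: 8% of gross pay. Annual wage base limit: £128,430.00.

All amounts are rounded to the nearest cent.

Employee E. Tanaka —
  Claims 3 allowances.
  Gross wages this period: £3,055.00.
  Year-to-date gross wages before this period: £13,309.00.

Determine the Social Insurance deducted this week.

£244.40

Social Insurance: 8% × £3,055.00 = £244.40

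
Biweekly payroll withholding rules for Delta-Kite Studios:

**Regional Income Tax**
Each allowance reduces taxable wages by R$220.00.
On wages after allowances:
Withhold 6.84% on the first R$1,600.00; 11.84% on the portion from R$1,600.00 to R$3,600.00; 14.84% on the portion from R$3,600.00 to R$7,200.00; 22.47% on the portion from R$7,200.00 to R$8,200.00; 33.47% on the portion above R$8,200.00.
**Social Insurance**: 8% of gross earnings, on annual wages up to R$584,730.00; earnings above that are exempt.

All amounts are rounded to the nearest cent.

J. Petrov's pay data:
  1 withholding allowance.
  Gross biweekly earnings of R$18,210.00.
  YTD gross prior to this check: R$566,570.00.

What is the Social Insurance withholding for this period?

R$1,452.80

Social Insurance: cap R$584,730.00 − YTD R$566,570.00 = R$18,160.00 subject; 8% × R$18,160.00 = R$1,452.80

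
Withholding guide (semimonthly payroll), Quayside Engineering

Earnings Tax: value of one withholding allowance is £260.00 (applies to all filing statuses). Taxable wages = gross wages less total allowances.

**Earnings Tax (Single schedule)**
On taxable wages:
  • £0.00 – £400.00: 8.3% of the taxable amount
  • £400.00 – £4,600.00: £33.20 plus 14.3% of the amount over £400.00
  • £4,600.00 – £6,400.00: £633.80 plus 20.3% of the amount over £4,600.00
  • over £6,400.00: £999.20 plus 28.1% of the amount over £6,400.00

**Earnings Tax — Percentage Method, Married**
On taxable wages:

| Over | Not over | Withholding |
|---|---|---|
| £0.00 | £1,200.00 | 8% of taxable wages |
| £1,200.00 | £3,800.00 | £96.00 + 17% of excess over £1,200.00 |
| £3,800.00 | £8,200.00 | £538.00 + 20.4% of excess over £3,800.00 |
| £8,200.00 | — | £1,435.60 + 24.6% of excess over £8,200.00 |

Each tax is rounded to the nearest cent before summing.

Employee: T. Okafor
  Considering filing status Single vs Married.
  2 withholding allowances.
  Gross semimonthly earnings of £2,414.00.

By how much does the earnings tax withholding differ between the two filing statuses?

£32.86

Earnings Tax (Single): taxable = £2,414.00 − 2×£260.00 = £1,894.00
  £33.20 + 14.3% × (£1,894.00 − £400.00) = £33.20 + 14.3% × £1,494.00 = £246.84
Earnings Tax (Married): taxable = £2,414.00 − 2×£260.00 = £1,894.00
  £96.00 + 17% × (£1,894.00 − £1,200.00) = £96.00 + 17% × £694.00 = £213.98
Difference: |£246.84 − £213.98| = £32.86 (higher under Single)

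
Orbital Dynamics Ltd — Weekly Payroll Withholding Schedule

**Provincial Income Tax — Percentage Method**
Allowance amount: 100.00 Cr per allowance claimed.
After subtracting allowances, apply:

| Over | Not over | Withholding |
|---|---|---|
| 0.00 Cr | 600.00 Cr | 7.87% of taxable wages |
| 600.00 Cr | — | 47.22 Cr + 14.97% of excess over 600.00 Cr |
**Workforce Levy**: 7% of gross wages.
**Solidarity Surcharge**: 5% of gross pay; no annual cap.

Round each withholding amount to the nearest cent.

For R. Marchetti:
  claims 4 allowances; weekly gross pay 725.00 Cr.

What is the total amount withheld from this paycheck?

112.58 Cr

Provincial Income Tax: taxable = 725.00 Cr − 4×100.00 Cr = 325.00 Cr
  7.87% × 325.00 Cr = 25.58 Cr
Workforce Levy: 7% × 725.00 Cr = 50.75 Cr
Solidarity Surcharge: 5% × 725.00 Cr = 36.25 Cr
Total: 25.58 Cr + 50.75 Cr + 36.25 Cr = 112.58 Cr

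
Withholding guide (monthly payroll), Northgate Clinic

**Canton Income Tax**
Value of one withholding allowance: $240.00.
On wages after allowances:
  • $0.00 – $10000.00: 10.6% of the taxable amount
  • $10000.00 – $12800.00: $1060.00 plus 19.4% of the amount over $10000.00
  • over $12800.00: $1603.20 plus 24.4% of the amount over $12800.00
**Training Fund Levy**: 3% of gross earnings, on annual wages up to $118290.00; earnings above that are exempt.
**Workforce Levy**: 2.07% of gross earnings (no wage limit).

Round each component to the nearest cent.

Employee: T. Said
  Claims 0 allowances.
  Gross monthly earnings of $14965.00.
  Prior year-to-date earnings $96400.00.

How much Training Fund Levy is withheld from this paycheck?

$448.95

Training Fund Levy: 3% × $14965.00 = $448.95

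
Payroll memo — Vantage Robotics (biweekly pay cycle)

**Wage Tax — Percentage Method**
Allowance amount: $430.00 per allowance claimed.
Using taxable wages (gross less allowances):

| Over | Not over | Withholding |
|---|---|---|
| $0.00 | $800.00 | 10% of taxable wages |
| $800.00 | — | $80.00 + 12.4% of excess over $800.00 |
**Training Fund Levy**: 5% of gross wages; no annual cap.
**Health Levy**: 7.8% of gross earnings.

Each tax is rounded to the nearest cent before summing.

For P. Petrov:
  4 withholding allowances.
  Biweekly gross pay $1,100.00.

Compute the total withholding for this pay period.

Wage Tax: taxable = $1,100.00 − 4×$430.00 = $-620.00
  Taxable ≤ 0 → $0.00
Training Fund Levy: 5% × $1,100.00 = $55.00
Health Levy: 7.8% × $1,100.00 = $85.80
Total: $0.00 + $55.00 + $85.80 = $140.80

$140.80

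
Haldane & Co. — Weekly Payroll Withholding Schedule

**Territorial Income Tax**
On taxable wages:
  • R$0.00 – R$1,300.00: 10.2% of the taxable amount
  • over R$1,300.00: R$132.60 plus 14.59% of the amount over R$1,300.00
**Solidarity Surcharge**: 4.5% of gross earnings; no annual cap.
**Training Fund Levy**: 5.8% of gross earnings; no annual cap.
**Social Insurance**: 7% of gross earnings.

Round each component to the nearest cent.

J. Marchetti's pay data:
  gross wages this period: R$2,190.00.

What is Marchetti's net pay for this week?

Territorial Income Tax: taxable = R$2,190.00
  R$132.60 + 14.59% × (R$2,190.00 − R$1,300.00) = R$132.60 + 14.59% × R$890.00 = R$262.45
Solidarity Surcharge: 4.5% × R$2,190.00 = R$98.55
Training Fund Levy: 5.8% × R$2,190.00 = R$127.02
Social Insurance: 7% × R$2,190.00 = R$153.30
Total withheld: R$262.45 + R$98.55 + R$127.02 + R$153.30 = R$641.32
Net pay: R$2,190.00 − R$641.32 = R$1,548.68

R$1,548.68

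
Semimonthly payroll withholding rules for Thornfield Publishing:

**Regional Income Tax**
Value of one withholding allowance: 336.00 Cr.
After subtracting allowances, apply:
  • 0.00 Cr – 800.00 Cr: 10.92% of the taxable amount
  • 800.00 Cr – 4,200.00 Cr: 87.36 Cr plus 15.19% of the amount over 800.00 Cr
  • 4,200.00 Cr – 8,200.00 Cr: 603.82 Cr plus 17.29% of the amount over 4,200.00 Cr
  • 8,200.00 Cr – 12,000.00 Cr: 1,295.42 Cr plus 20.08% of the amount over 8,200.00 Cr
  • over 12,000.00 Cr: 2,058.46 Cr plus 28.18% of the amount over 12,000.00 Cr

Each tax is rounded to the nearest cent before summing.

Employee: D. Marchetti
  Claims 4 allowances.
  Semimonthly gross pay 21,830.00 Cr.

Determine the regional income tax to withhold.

4,449.81 Cr

Regional Income Tax: taxable = 21,830.00 Cr − 4×336.00 Cr = 20,486.00 Cr
  2,058.46 Cr + 28.18% × (20,486.00 Cr − 12,000.00 Cr) = 2,058.46 Cr + 28.18% × 8,486.00 Cr = 4,449.81 Cr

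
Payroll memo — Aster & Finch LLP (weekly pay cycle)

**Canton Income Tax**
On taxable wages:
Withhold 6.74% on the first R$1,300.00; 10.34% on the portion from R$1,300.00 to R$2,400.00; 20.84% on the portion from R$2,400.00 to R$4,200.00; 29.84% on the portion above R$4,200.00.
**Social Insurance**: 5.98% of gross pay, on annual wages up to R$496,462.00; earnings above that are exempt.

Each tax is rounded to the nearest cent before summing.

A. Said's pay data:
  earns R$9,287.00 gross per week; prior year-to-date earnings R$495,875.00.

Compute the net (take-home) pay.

Canton Income Tax: taxable = R$9,287.00
  R$576.48 + 29.84% × (R$9,287.00 − R$4,200.00) = R$576.48 + 29.84% × R$5,087.00 = R$2,094.44
Social Insurance: cap R$496,462.00 − YTD R$495,875.00 = R$587.00 subject; 5.98% × R$587.00 = R$35.10
Total withheld: R$2,094.44 + R$35.10 = R$2,129.54
Net pay: R$9,287.00 − R$2,129.54 = R$7,157.46

R$7,157.46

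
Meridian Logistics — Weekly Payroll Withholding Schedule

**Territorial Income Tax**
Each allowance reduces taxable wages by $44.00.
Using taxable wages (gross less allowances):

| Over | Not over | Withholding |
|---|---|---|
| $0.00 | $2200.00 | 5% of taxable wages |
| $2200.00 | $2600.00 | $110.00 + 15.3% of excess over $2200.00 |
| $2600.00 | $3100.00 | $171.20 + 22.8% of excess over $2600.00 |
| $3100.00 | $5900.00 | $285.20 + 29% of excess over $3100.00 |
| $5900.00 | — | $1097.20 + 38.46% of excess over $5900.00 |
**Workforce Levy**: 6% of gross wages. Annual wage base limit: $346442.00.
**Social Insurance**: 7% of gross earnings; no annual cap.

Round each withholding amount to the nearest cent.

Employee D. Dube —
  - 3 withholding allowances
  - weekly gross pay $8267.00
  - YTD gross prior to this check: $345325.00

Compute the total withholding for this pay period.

$2602.49

Territorial Income Tax: taxable = $8267.00 − 3×$44.00 = $8135.00
  $1097.20 + 38.46% × ($8135.00 − $5900.00) = $1097.20 + 38.46% × $2235.00 = $1956.78
Workforce Levy: cap $346442.00 − YTD $345325.00 = $1117.00 subject; 6% × $1117.00 = $67.02
Social Insurance: 7% × $8267.00 = $578.69
Total: $1956.78 + $67.02 + $578.69 = $2602.49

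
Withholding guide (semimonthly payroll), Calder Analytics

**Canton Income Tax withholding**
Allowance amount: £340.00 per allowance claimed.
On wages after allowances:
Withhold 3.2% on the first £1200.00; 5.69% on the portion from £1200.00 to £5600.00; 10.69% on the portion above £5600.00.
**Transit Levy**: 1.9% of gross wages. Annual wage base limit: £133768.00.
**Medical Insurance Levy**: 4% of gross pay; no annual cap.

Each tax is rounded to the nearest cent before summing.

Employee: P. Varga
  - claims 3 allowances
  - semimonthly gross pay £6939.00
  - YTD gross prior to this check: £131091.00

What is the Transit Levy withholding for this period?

£50.86

Transit Levy: cap £133768.00 − YTD £131091.00 = £2677.00 subject; 1.9% × £2677.00 = £50.86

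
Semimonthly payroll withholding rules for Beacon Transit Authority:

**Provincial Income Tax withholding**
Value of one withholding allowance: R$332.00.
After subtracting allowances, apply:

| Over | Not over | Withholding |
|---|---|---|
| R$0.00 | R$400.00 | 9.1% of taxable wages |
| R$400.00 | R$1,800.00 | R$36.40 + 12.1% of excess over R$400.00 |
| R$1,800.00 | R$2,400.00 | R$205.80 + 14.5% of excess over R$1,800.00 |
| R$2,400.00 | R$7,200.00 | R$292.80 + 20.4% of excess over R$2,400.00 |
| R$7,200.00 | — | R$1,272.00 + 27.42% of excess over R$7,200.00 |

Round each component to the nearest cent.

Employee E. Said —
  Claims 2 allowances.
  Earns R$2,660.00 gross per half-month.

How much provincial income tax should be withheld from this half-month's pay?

Provincial Income Tax: taxable = R$2,660.00 − 2×R$332.00 = R$1,996.00
  R$205.80 + 14.5% × (R$1,996.00 − R$1,800.00) = R$205.80 + 14.5% × R$196.00 = R$234.22

R$234.22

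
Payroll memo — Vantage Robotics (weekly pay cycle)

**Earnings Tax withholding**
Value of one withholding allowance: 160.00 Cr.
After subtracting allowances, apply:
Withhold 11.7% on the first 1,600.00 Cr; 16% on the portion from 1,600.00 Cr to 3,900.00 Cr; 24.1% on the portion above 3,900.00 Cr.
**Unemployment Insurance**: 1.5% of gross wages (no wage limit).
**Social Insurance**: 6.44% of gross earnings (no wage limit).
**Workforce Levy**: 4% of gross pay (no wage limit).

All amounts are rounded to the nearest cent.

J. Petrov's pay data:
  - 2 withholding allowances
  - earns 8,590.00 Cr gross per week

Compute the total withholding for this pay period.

Earnings Tax: taxable = 8,590.00 Cr − 2×160.00 Cr = 8,270.00 Cr
  555.20 Cr + 24.1% × (8,270.00 Cr − 3,900.00 Cr) = 555.20 Cr + 24.1% × 4,370.00 Cr = 1,608.37 Cr
Unemployment Insurance: 1.5% × 8,590.00 Cr = 128.85 Cr
Social Insurance: 6.44% × 8,590.00 Cr = 553.20 Cr
Workforce Levy: 4% × 8,590.00 Cr = 343.60 Cr
Total: 1,608.37 Cr + 128.85 Cr + 553.20 Cr + 343.60 Cr = 2,634.02 Cr

2,634.02 Cr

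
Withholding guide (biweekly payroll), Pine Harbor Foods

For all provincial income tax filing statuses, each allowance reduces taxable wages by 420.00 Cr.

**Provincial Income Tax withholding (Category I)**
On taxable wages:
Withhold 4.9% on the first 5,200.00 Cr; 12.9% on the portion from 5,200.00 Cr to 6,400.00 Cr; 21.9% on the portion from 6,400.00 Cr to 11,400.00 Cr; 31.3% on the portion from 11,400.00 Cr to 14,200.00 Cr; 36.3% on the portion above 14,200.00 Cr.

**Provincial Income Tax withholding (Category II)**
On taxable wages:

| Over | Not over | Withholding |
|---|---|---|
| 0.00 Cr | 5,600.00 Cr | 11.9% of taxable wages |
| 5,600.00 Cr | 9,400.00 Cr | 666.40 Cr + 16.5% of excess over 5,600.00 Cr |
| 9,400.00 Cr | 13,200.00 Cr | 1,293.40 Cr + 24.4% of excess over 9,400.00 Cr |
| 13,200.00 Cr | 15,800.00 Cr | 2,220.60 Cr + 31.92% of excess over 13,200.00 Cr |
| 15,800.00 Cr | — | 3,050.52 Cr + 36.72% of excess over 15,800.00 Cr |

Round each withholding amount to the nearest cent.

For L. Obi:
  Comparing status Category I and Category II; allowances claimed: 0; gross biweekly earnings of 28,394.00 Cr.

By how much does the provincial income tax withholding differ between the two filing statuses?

141.62 Cr

Provincial Income Tax (Category I): taxable = 28,394.00 Cr
  2,381.00 Cr + 36.3% × (28,394.00 Cr − 14,200.00 Cr) = 2,381.00 Cr + 36.3% × 14,194.00 Cr = 7,533.42 Cr
Provincial Income Tax (Category II): taxable = 28,394.00 Cr
  3,050.52 Cr + 36.72% × (28,394.00 Cr − 15,800.00 Cr) = 3,050.52 Cr + 36.72% × 12,594.00 Cr = 7,675.04 Cr
Difference: |7,533.42 Cr − 7,675.04 Cr| = 141.62 Cr (higher under Category II)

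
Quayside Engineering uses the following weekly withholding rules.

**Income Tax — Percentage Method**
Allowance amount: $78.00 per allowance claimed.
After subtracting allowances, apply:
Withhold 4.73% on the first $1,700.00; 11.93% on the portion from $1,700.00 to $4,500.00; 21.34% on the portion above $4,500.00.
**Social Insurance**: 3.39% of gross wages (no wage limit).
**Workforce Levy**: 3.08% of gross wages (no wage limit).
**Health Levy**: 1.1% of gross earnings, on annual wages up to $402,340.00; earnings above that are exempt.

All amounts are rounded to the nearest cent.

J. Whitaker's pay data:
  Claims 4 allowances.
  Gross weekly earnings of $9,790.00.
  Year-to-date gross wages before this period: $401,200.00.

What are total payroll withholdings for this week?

$2,122.71

Income Tax: taxable = $9,790.00 − 4×$78.00 = $9,478.00
  $414.45 + 21.34% × ($9,478.00 − $4,500.00) = $414.45 + 21.34% × $4,978.00 = $1,476.76
Social Insurance: 3.39% × $9,790.00 = $331.88
Workforce Levy: 3.08% × $9,790.00 = $301.53
Health Levy: cap $402,340.00 − YTD $401,200.00 = $1,140.00 subject; 1.1% × $1,140.00 = $12.54
Total: $1,476.76 + $331.88 + $301.53 + $12.54 = $2,122.71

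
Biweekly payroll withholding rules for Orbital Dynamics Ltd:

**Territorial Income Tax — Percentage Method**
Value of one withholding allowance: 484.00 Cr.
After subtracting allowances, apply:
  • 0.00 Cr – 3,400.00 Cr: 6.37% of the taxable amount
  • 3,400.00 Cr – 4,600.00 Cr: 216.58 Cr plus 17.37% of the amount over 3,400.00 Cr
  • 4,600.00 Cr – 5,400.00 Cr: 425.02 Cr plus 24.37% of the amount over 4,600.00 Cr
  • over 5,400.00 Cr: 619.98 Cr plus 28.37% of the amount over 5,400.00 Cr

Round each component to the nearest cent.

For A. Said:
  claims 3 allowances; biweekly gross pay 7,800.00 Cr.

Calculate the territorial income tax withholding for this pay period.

Territorial Income Tax: taxable = 7,800.00 Cr − 3×484.00 Cr = 6,348.00 Cr
  619.98 Cr + 28.37% × (6,348.00 Cr − 5,400.00 Cr) = 619.98 Cr + 28.37% × 948.00 Cr = 888.93 Cr

888.93 Cr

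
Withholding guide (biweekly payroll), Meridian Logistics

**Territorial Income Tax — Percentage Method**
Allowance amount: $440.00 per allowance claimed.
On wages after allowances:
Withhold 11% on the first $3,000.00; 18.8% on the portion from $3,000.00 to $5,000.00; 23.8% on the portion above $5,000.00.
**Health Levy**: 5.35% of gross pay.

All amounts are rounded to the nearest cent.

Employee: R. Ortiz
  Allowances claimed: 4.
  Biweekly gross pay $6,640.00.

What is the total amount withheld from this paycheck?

Territorial Income Tax: taxable = $6,640.00 − 4×$440.00 = $4,880.00
  $330.00 + 18.8% × ($4,880.00 − $3,000.00) = $330.00 + 18.8% × $1,880.00 = $683.44
Health Levy: 5.35% × $6,640.00 = $355.24
Total: $683.44 + $355.24 = $1,038.68

$1,038.68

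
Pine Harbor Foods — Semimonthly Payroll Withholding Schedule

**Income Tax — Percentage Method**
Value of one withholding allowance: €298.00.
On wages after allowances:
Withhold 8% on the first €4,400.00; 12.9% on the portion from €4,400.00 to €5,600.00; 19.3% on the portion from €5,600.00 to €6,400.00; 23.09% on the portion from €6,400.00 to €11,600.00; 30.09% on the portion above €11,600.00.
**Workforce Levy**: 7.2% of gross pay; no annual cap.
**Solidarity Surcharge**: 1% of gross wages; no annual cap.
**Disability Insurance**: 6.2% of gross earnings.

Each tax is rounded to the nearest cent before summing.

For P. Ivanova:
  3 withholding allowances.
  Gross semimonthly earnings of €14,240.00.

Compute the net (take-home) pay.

€9,802.19

Income Tax: taxable = €14,240.00 − 3×€298.00 = €13,346.00
  €1,861.88 + 30.09% × (€13,346.00 − €11,600.00) = €1,861.88 + 30.09% × €1,746.00 = €2,387.25
Workforce Levy: 7.2% × €14,240.00 = €1,025.28
Solidarity Surcharge: 1% × €14,240.00 = €142.40
Disability Insurance: 6.2% × €14,240.00 = €882.88
Total withheld: €2,387.25 + €1,025.28 + €142.40 + €882.88 = €4,437.81
Net pay: €14,240.00 − €4,437.81 = €9,802.19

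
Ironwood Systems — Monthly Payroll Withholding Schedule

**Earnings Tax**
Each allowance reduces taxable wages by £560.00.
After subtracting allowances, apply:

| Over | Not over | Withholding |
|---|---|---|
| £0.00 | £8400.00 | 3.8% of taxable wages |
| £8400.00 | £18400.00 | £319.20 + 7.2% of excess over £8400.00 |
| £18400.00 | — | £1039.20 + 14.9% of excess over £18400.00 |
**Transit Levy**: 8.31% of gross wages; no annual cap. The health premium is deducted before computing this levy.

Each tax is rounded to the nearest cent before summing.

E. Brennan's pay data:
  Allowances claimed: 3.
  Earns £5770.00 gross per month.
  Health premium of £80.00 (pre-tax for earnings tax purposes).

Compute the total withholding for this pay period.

£625.22

Earnings Tax: taxable = £5770.00 − £80.00 − 3×£560.00 = £4010.00
  3.8% × £4010.00 = £152.38
Transit Levy: 8.31% × £5690.00 = £472.84
Total: £152.38 + £472.84 = £625.22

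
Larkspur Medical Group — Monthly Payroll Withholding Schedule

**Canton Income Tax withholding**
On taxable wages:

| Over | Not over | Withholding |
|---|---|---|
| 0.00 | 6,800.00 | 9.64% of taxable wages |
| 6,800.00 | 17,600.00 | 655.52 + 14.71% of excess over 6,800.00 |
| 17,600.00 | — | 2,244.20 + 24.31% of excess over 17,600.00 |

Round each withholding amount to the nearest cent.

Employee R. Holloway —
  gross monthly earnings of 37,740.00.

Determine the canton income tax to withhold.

Canton Income Tax: taxable = 37,740.00
  2,244.20 + 24.31% × (37,740.00 − 17,600.00) = 2,244.20 + 24.31% × 20,140.00 = 7,140.23

7,140.23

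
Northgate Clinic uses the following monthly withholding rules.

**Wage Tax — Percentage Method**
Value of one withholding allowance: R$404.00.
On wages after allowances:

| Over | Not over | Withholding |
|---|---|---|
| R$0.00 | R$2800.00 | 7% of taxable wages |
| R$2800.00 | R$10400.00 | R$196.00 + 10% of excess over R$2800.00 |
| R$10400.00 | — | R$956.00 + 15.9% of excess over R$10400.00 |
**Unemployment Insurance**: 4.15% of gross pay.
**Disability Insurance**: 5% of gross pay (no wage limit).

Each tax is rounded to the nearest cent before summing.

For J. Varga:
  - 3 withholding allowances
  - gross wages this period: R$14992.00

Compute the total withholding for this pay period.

Wage Tax: taxable = R$14992.00 − 3×R$404.00 = R$13780.00
  R$956.00 + 15.9% × (R$13780.00 − R$10400.00) = R$956.00 + 15.9% × R$3380.00 = R$1493.42
Unemployment Insurance: 4.15% × R$14992.00 = R$622.17
Disability Insurance: 5% × R$14992.00 = R$749.60
Total: R$1493.42 + R$622.17 + R$749.60 = R$2865.19

R$2865.19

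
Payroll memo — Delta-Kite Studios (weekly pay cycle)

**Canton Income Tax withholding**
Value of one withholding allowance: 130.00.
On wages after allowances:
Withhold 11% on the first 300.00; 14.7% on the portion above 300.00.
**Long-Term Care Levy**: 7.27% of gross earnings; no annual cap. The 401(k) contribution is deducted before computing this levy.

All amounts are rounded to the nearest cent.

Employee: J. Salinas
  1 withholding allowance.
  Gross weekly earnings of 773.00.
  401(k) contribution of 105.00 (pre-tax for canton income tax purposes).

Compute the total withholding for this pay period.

Canton Income Tax: taxable = 773.00 − 105.00 − 1×130.00 = 538.00
  33.00 + 14.7% × (538.00 − 300.00) = 33.00 + 14.7% × 238.00 = 67.99
Long-Term Care Levy: 7.27% × 668.00 = 48.56
Total: 67.99 + 48.56 = 116.55

116.55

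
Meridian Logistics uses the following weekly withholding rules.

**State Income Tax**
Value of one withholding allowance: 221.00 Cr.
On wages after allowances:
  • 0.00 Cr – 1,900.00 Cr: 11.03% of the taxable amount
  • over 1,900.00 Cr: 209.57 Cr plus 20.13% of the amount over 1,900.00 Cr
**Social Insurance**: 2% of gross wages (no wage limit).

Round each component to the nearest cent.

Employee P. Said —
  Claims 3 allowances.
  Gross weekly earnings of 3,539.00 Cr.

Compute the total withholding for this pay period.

State Income Tax: taxable = 3,539.00 Cr − 3×221.00 Cr = 2,876.00 Cr
  209.57 Cr + 20.13% × (2,876.00 Cr − 1,900.00 Cr) = 209.57 Cr + 20.13% × 976.00 Cr = 406.04 Cr
Social Insurance: 2% × 3,539.00 Cr = 70.78 Cr
Total: 406.04 Cr + 70.78 Cr = 476.82 Cr

476.82 Cr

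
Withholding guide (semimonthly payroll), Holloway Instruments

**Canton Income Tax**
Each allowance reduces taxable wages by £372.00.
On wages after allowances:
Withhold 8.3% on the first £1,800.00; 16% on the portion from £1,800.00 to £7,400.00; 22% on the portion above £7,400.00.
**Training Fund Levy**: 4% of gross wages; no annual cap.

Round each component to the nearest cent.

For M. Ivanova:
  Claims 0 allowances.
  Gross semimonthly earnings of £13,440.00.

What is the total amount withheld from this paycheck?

£2,911.80

Canton Income Tax: taxable = £13,440.00
  £1,045.40 + 22% × (£13,440.00 − £7,400.00) = £1,045.40 + 22% × £6,040.00 = £2,374.20
Training Fund Levy: 4% × £13,440.00 = £537.60
Total: £2,374.20 + £537.60 = £2,911.80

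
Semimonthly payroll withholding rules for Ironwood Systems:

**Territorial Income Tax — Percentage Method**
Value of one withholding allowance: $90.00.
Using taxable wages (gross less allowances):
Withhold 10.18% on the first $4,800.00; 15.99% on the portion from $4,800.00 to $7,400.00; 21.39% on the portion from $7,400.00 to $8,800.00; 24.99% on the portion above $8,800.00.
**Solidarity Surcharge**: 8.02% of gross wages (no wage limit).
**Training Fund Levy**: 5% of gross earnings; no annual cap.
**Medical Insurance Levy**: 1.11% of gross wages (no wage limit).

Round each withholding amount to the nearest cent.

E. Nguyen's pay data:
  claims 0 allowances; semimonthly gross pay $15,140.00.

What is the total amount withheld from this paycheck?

Territorial Income Tax: taxable = $15,140.00
  $1,203.84 + 24.99% × ($15,140.00 − $8,800.00) = $1,203.84 + 24.99% × $6,340.00 = $2,788.21
Solidarity Surcharge: 8.02% × $15,140.00 = $1,214.23
Training Fund Levy: 5% × $15,140.00 = $757.00
Medical Insurance Levy: 1.11% × $15,140.00 = $168.05
Total: $2,788.21 + $1,214.23 + $757.00 + $168.05 = $4,927.49

$4,927.49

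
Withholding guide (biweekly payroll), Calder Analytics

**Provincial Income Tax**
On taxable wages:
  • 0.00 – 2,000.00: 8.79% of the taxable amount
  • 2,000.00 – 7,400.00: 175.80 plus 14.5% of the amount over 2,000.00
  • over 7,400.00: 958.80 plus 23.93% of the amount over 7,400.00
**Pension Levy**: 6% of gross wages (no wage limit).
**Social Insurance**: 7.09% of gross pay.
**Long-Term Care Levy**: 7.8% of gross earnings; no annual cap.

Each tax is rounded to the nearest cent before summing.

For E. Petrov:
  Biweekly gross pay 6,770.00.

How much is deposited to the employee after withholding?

4,488.30

Provincial Income Tax: taxable = 6,770.00
  175.80 + 14.5% × (6,770.00 − 2,000.00) = 175.80 + 14.5% × 4,770.00 = 867.45
Pension Levy: 6% × 6,770.00 = 406.20
Social Insurance: 7.09% × 6,770.00 = 479.99
Long-Term Care Levy: 7.8% × 6,770.00 = 528.06
Total withheld: 867.45 + 406.20 + 479.99 + 528.06 = 2,281.70
Net pay: 6,770.00 − 2,281.70 = 4,488.30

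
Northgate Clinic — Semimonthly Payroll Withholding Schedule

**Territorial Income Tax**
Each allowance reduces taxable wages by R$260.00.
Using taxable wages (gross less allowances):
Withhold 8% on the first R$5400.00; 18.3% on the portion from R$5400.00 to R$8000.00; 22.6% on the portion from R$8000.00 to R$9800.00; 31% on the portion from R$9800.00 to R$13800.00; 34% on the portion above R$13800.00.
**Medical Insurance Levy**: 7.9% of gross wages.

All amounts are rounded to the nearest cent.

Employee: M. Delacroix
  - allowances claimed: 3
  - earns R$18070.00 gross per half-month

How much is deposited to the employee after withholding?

Territorial Income Tax: taxable = R$18070.00 − 3×R$260.00 = R$17290.00
  R$2554.60 + 34% × (R$17290.00 − R$13800.00) = R$2554.60 + 34% × R$3490.00 = R$3741.20
Medical Insurance Levy: 7.9% × R$18070.00 = R$1427.53
Total withheld: R$3741.20 + R$1427.53 = R$5168.73
Net pay: R$18070.00 − R$5168.73 = R$12901.27

R$12901.27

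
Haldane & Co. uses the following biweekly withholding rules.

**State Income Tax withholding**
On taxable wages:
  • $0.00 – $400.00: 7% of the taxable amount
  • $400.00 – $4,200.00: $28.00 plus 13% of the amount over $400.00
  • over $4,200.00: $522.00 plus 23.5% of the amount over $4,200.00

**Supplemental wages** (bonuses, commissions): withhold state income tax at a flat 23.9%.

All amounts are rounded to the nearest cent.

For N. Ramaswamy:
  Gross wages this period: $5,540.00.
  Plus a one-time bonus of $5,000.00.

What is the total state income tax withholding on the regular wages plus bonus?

State Income Tax: taxable = $5,540.00
  $522.00 + 23.5% × ($5,540.00 − $4,200.00) = $522.00 + 23.5% × $1,340.00 = $836.90
Supplemental (23.9% flat on bonus): 23.9% × $5,000.00 = $1,195.00
Total state income tax: $836.90 + $1,195.00 = $2,031.90

$2,031.90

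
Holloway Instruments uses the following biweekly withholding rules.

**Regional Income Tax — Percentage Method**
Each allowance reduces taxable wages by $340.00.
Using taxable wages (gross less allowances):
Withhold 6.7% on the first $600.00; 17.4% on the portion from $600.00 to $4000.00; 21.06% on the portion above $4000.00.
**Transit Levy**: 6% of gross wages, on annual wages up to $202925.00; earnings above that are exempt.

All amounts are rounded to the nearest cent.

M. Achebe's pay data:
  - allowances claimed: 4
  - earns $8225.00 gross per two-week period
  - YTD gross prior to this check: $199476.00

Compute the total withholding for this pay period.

Regional Income Tax: taxable = $8225.00 − 4×$340.00 = $6865.00
  $631.80 + 21.06% × ($6865.00 − $4000.00) = $631.80 + 21.06% × $2865.00 = $1235.17
Transit Levy: cap $202925.00 − YTD $199476.00 = $3449.00 subject; 6% × $3449.00 = $206.94
Total: $1235.17 + $206.94 = $1442.11

$1442.11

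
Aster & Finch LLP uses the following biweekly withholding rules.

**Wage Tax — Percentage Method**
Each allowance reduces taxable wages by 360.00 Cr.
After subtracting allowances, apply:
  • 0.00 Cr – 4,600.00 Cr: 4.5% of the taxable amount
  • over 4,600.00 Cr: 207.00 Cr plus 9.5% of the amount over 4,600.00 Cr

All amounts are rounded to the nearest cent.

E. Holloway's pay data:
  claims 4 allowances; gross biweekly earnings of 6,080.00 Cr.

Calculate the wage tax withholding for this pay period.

Wage Tax: taxable = 6,080.00 Cr − 4×360.00 Cr = 4,640.00 Cr
  207.00 Cr + 9.5% × (4,640.00 Cr − 4,600.00 Cr) = 207.00 Cr + 9.5% × 40.00 Cr = 210.80 Cr

210.80 Cr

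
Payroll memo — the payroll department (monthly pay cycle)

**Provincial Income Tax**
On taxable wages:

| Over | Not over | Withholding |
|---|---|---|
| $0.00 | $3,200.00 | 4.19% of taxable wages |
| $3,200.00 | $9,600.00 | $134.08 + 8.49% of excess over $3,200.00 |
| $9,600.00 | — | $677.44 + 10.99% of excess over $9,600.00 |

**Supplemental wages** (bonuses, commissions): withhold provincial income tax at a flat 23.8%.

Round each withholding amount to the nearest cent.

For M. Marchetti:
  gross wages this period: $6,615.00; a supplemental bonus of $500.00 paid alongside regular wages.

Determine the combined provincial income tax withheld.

Provincial Income Tax: taxable = $6,615.00
  $134.08 + 8.49% × ($6,615.00 − $3,200.00) = $134.08 + 8.49% × $3,415.00 = $424.01
Supplemental (23.8% flat on bonus): 23.8% × $500.00 = $119.00
Total provincial income tax: $424.01 + $119.00 = $543.01

$543.01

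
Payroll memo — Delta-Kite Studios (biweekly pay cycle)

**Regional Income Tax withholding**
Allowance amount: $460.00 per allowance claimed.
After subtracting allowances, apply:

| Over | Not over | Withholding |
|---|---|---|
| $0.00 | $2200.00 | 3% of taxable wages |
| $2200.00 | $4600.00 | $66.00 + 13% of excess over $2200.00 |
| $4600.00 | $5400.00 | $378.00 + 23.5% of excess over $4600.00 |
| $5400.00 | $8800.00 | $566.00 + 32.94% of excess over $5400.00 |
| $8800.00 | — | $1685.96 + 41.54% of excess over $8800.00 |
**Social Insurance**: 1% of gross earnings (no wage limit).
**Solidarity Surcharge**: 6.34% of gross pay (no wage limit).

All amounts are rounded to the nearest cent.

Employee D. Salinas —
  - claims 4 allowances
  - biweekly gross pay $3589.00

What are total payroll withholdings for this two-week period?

Regional Income Tax: taxable = $3589.00 − 4×$460.00 = $1749.00
  3% × $1749.00 = $52.47
Social Insurance: 1% × $3589.00 = $35.89
Solidarity Surcharge: 6.34% × $3589.00 = $227.54
Total: $52.47 + $35.89 + $227.54 = $315.90

$315.90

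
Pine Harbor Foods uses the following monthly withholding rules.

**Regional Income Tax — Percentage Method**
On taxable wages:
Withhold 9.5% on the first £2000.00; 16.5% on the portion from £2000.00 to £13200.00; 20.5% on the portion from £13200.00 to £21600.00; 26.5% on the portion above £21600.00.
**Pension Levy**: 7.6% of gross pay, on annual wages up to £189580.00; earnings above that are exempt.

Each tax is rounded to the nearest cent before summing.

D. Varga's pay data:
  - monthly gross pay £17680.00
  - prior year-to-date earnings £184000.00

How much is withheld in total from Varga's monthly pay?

£3380.48

Regional Income Tax: taxable = £17680.00
  £2038.00 + 20.5% × (£17680.00 − £13200.00) = £2038.00 + 20.5% × £4480.00 = £2956.40
Pension Levy: cap £189580.00 − YTD £184000.00 = £5580.00 subject; 7.6% × £5580.00 = £424.08
Total: £2956.40 + £424.08 = £3380.48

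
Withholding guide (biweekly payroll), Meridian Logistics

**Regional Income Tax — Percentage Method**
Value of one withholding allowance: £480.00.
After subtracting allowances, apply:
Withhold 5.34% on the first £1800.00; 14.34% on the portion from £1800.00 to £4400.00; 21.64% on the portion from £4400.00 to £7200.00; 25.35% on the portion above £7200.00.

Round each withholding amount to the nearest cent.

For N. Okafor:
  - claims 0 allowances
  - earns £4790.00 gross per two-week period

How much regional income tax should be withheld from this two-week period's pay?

£553.36

Regional Income Tax: taxable = £4790.00
  £468.96 + 21.64% × (£4790.00 − £4400.00) = £468.96 + 21.64% × £390.00 = £553.36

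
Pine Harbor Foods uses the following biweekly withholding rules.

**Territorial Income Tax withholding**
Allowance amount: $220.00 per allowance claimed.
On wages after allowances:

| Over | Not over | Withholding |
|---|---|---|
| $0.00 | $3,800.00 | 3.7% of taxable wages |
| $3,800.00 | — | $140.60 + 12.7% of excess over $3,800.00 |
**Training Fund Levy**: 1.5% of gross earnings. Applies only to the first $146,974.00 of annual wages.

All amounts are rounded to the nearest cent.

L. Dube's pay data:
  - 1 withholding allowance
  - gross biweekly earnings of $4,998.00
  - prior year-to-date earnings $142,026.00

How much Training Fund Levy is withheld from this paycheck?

$74.22

Training Fund Levy: cap $146,974.00 − YTD $142,026.00 = $4,948.00 subject; 1.5% × $4,948.00 = $74.22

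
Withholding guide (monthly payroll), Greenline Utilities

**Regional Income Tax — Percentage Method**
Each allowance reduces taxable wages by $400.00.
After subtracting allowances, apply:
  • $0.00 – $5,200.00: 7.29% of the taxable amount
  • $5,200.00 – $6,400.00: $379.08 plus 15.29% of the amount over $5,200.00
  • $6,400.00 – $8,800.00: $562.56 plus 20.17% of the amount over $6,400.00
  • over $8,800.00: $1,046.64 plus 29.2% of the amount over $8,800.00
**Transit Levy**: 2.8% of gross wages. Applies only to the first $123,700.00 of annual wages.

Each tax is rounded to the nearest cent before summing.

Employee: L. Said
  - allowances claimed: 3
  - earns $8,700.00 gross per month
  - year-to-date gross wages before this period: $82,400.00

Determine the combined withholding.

$1,028.03

Regional Income Tax: taxable = $8,700.00 − 3×$400.00 = $7,500.00
  $562.56 + 20.17% × ($7,500.00 − $6,400.00) = $562.56 + 20.17% × $1,100.00 = $784.43
Transit Levy: 2.8% × $8,700.00 = $243.60
Total: $784.43 + $243.60 = $1,028.03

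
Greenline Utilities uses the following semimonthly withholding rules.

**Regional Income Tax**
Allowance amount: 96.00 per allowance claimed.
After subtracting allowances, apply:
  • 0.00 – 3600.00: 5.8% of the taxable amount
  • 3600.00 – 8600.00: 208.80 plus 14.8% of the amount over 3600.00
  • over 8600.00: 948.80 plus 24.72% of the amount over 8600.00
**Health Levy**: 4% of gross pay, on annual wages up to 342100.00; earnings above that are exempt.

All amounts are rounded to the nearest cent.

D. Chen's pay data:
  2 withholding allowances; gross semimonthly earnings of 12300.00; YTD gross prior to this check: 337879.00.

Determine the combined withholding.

Regional Income Tax: taxable = 12300.00 − 2×96.00 = 12108.00
  948.80 + 24.72% × (12108.00 − 8600.00) = 948.80 + 24.72% × 3508.00 = 1815.98
Health Levy: cap 342100.00 − YTD 337879.00 = 4221.00 subject; 4% × 4221.00 = 168.84
Total: 1815.98 + 168.84 = 1984.82

1984.82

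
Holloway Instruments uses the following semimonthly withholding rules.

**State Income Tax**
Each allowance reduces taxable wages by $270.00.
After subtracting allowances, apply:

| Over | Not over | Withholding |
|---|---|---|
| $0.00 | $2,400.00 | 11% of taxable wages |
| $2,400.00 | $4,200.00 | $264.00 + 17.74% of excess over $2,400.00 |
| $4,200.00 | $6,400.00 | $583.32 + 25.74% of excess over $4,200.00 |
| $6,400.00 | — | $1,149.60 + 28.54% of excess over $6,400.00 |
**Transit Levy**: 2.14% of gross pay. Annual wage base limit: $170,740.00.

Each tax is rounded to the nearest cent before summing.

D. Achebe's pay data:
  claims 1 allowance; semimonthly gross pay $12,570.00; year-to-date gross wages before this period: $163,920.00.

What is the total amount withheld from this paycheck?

State Income Tax: taxable = $12,570.00 − 1×$270.00 = $12,300.00
  $1,149.60 + 28.54% × ($12,300.00 − $6,400.00) = $1,149.60 + 28.54% × $5,900.00 = $2,833.46
Transit Levy: cap $170,740.00 − YTD $163,920.00 = $6,820.00 subject; 2.14% × $6,820.00 = $145.95
Total: $2,833.46 + $145.95 = $2,979.41

$2,979.41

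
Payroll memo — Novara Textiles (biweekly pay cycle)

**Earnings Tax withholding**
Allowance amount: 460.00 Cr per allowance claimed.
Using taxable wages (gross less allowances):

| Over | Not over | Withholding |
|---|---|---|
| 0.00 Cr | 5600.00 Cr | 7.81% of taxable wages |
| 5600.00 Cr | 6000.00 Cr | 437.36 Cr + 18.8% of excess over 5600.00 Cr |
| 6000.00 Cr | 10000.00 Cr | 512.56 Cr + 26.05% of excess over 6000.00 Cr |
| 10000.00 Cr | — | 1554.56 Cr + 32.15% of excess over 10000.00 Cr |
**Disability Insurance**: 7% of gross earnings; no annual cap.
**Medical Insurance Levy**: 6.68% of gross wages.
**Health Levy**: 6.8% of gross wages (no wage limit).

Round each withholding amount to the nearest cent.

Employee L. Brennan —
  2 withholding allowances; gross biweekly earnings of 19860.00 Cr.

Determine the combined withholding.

8496.10 Cr

Earnings Tax: taxable = 19860.00 Cr − 2×460.00 Cr = 18940.00 Cr
  1554.56 Cr + 32.15% × (18940.00 Cr − 10000.00 Cr) = 1554.56 Cr + 32.15% × 8940.00 Cr = 4428.77 Cr
Disability Insurance: 7% × 19860.00 Cr = 1390.20 Cr
Medical Insurance Levy: 6.68% × 19860.00 Cr = 1326.65 Cr
Health Levy: 6.8% × 19860.00 Cr = 1350.48 Cr
Total: 4428.77 Cr + 1390.20 Cr + 1326.65 Cr + 1350.48 Cr = 8496.10 Cr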